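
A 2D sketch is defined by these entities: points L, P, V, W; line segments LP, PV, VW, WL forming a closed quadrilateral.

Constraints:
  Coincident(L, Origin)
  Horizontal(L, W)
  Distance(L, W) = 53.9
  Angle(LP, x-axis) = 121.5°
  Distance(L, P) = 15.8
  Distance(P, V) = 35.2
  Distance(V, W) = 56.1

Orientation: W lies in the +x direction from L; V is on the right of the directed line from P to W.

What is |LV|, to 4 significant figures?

20.38

L is at the origin; LW is horizontal with |LW| = 53.9 and W in +x, so W = (53.9, 0). LP runs at 121.5° with |LP| = 15.8, so P = (-8.255, 13.47). V is determined by |PV| = 35.2 and |VW| = 56.1 together: it lies at the intersection of circle(P, 35.2) and circle(W, 56.1). With |PW| = 63.60, the foot of the radical line on PW is 16.80 from P and the perpendicular offset is √(35.2² − 16.80²) = 30.93. Taking the right-of-PW solution: V = (1.609, -20.32).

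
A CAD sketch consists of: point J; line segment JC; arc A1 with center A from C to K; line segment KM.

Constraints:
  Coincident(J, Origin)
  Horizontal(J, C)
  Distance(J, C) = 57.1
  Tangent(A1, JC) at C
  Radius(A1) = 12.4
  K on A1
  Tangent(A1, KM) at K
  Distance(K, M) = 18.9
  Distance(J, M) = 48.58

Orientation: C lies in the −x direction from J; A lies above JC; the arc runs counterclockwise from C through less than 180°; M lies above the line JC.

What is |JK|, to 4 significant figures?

46.05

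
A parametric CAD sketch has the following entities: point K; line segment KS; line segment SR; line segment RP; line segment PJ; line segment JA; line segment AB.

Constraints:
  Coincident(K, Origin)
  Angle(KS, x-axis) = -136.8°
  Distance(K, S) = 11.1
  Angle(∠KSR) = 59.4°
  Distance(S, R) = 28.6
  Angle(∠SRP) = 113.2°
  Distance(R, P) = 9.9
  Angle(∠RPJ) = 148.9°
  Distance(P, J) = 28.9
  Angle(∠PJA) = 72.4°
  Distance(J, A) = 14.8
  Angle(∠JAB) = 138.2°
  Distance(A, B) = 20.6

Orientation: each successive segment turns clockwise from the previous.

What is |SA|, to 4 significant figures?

34.83

∠RPJ = 148.9° gives PJ at 4.700° from the x-axis; with |PJ| = 28.9, J = (22.50, 28.47). ∠PJA = 72.4° gives JA at -102.9° from the x-axis; with |JA| = 14.8, A = (19.20, 14.05). Then |SA| = |A − S| = 34.83.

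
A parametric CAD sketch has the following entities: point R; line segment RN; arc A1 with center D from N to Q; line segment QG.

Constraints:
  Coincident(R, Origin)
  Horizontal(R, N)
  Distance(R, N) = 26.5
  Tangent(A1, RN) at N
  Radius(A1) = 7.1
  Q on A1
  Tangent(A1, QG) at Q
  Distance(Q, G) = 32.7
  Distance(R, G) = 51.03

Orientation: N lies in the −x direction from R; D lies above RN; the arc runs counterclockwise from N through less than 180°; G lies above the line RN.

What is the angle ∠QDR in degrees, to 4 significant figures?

35.74°

R is at the origin; R and N share the same y with |RN| = 26.5 and N on the −x side, so N = (-26.50, 0.000). Since A1 is tangent to RN there, DN ⟂ RN, so D = N + (0, 7.1) = (-26.50, 7.100). Since DQ ⟂ QG (tangency), |DG| = √(7.1² + 32.7²) = 33.46 regardless of where Q sits on A1. So G lies on both circle(R, 51.03) and circle(D, 33.46); the above-RN intersection is G = (-31.44, 40.20). Q is the foot of the tangent from G: Q = (-19.86, 9.614).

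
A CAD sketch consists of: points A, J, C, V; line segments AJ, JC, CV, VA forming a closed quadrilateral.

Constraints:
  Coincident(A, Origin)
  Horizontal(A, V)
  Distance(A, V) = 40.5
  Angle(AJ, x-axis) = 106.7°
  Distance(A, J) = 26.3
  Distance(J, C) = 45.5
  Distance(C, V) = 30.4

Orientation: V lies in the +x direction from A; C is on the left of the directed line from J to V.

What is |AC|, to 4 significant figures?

48.31

A is at the origin; AV is horizontal with |AV| = 40.5 and V in +x, so V = (40.5, 0). AJ runs at 106.7° with |AJ| = 26.3, so J = (-7.558, 25.19). C is determined by |JC| = 45.5 and |CV| = 30.4 together: it lies at the intersection of circle(J, 45.5) and circle(V, 30.4). With |JV| = 54.26, the foot of the radical line on JV is 37.69 from J and the perpendicular offset is √(45.5² − 37.69²) = 25.49. Taking the left-of-JV solution: C = (37.66, 30.27).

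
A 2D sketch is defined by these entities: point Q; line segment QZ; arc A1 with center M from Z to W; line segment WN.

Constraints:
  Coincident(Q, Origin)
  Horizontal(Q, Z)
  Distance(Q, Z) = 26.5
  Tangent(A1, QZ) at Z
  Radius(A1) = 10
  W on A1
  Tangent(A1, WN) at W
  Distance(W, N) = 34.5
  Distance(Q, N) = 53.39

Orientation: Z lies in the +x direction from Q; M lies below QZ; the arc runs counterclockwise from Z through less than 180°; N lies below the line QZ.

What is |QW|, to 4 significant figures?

21.36

Q is at the origin; Q and Z share the same y with |QZ| = 26.5 and Z on the +x side, so Z = (26.50, 0.000). Tangency of A1 to QZ means the radius MZ is perpendicular to QZ, so M = Z + (0, -10) = (26.50, -10.00). Since MW ⟂ WN (tangency), |MN| = √(10.0² + 34.5²) = 35.92 regardless of where W sits on A1. So N lies on both circle(Q, 53.39) and circle(M, 35.92); the below-QZ intersection is N = (27.25, -45.91). W is the foot of the tangent from N: W = (16.96, -12.98).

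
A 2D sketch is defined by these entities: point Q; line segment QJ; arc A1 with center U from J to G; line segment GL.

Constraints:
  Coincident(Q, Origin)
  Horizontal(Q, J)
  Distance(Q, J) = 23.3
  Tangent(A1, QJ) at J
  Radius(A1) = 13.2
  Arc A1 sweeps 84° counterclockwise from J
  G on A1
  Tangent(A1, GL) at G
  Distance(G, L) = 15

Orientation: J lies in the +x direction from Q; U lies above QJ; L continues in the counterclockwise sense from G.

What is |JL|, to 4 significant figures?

30.51

Q is at the origin; QJ is horizontal with |QJ| = 23.3 and J on the +x side, so J = (23.30, 0.000). A1 meets QJ tangentially, so UJ is at right angles to QJ, so U = J + (0, 13.2) = (23.30, 13.20). On A1, J sits at bearing -90° from U; an 84° counterclockwise sweep puts G at bearing -6°, so G = U + 13.2·(cos -6°, sin -6°) = (36.43, 11.82). Since A1 is tangent to GL there, UG ⟂ GL, so GL runs along (−sin -6°, cos -6°); with |GL| = 15.0, L = (38.00, 26.74). Then |JL| = |L − J| = 30.51.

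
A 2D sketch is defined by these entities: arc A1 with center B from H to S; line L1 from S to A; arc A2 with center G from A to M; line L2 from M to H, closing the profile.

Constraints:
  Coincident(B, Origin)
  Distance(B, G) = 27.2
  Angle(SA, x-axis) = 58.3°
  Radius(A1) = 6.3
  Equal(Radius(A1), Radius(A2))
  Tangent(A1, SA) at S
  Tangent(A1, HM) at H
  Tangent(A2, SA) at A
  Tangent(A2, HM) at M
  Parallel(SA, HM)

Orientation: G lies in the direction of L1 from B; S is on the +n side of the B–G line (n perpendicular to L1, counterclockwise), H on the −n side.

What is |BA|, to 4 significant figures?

27.92

The slot axis is L1's direction at 58.3°, so u = (cos 58.3°, sin 58.3°) = (0.5255, 0.8508) and n = (−sin 58.3°, cos 58.3°) = (-0.8508, 0.5255). B is at the origin and G lies 27.2 along u from B, so G = 27.2·u = (14.29, 23.14). Tangency of A1 to both parallel lines with radius 6.3 puts S and H at B ± 6.3·n: S = (-5.360, 3.310), H = (5.360, -3.310). Equal radii place A and M the same way about G: A = G + 6.3·n = (8.933, 26.45), M = G − 6.3·n = (19.65, 19.83). Then |BA| = |A − B| = 27.92.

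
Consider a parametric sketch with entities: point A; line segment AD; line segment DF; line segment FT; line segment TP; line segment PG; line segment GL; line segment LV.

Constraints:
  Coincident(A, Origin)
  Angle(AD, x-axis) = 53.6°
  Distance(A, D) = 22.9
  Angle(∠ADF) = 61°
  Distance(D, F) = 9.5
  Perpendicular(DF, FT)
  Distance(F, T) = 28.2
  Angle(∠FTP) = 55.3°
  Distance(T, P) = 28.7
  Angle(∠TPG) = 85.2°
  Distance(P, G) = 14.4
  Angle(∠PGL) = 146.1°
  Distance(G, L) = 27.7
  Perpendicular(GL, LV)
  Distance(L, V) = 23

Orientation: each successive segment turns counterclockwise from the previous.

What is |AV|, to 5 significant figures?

17.838

A is at the origin; AD runs at 53.6° with length 22.9, so D = (13.589, 18.432). ∠ADF = 61.0° gives DF at 172.60° from the x-axis; with |DF| = 9.5, F = (4.1684, 19.656). DF ⟂ FT, so FT runs at -97.400°; with |FT| = 28.2, T = (0.53638, -8.3095). ∠FTP = 55.3° gives TP at 27.300° from the x-axis; with |TP| = 28.7, P = (26.040, 4.8537). ∠TPG = 85.2° gives PG at 122.10° from the x-axis; with |PG| = 14.4, G = (18.388, 17.052). ∠PGL = 146.1° gives GL at 156.00° from the x-axis; with |GL| = 27.7, L = (-6.9177, 28.319). The perpendicularity gives LV at right angles to GL, so LV runs at -114.00°; with |LV| = 23.0, V = (-16.273, 7.3074). Then |AV| = |V − A| = 17.838.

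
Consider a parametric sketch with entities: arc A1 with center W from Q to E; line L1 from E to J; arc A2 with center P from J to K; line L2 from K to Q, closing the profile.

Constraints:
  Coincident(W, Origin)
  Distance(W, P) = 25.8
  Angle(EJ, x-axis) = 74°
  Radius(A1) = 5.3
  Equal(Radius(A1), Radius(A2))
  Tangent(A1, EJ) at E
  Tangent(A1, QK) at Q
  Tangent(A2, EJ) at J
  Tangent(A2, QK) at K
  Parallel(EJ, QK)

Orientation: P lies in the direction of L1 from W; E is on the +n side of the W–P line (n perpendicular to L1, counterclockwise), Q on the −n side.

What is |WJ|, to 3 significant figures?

26.3

The slot axis is L1's direction at 74.0°, so u = (cos 74.0°, sin 74.0°) = (0.276, 0.961) and n = (−sin 74.0°, cos 74.0°) = (-0.961, 0.276). W is at the origin and P lies 25.8 along u from W, so P = 25.8·u = (7.11, 24.8). Tangency of A1 to both parallel lines with radius 5.3 puts E and Q at W ± 5.3·n: E = (-5.09, 1.46), Q = (5.09, -1.46). Equal radii place J and K the same way about P: J = P + 5.3·n = (2.02, 26.3), K = P − 5.3·n = (12.2, 23.3). Then |WJ| = |J − W| = 26.3.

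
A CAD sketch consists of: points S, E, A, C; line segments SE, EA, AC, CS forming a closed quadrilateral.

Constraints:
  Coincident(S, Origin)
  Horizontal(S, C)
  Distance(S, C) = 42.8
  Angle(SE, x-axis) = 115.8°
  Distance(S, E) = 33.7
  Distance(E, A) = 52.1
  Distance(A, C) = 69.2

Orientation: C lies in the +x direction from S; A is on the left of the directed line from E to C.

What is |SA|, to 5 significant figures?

70.195

Checks: SE at 115.8° ✓; |EA| = 52.10 ✓; |AC| = 69.20 ✓.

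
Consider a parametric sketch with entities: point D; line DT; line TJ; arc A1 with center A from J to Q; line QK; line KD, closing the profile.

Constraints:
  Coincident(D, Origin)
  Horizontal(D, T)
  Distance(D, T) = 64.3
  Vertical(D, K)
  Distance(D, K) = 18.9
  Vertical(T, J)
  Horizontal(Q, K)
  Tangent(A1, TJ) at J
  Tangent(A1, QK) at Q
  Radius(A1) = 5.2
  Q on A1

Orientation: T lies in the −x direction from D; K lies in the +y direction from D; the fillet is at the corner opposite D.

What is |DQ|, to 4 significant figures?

62.05

D is at the origin; DT is horizontal with |DT| = 64.3 and T on the −x side, so T = (-64.30, 0.000). D and K share the same x with |DK| = 18.9 and K on the +y side, so K = (0.000, 18.90). The virtual corner opposite D is at (-64.30, 18.90). A1 meets TJ tangentially, so AJ is at right angles to TJ and tangency of A1 to QK means the radius AQ is perpendicular to QK, with radius 5.2, so the center A sits 5.2 in from both sides at A = (-59.10, 13.70). That places the tangent points at J = (-64.30, 13.70) on TJ and Q = (-59.10, 18.90) on QK. Then |DQ| = |Q − D| = 62.05.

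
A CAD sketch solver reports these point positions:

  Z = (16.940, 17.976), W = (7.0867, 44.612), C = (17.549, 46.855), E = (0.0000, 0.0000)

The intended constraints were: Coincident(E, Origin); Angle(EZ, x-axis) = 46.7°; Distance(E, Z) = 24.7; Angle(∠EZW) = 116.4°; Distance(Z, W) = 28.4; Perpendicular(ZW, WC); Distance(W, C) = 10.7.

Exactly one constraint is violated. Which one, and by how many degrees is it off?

Perpendicular(ZW, WC) — off by 8.20°.

E = (0.00, 0.00) ✓; EZ at 46.70° ✓; |EZ| = 24.70 ✓; ∠EZW = 116.4° ✓; |ZW| = 28.40 ✓; ∠(ZW, WC) = 98.20° ✗; |WC| = 10.70 ✓.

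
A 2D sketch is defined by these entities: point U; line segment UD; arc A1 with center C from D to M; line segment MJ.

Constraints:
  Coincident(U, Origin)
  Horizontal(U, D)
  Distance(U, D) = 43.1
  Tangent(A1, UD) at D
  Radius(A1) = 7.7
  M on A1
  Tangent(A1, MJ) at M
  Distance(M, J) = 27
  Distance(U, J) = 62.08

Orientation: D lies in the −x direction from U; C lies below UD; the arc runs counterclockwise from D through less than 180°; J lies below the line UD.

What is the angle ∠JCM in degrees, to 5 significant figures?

74.083°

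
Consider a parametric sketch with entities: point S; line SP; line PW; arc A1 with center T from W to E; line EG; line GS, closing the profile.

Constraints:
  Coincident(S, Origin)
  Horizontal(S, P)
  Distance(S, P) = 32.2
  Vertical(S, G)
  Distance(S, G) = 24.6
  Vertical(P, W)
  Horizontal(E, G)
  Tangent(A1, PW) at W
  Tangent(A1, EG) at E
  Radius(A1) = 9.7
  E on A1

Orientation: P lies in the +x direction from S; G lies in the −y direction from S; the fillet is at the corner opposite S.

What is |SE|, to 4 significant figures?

33.34

S is at the origin; S and P share the same y with |SP| = 32.2 and P on the +x side, so P = (32.20, 0.000). S and G share the same x with |SG| = 24.6 and G on the −y side, so G = (0.000, -24.60). The virtual corner opposite S is at (32.20, -24.60). Tangency of A1 to PW means the radius TW is perpendicular to PW and since A1 is tangent to EG there, TE ⟂ EG, with radius 9.7, so the center T sits 9.7 in from both sides at T = (22.50, -14.90). That places the tangent points at W = (32.20, -14.90) on PW and E = (22.50, -24.60) on EG. Then |SE| = |E − S| = 33.34.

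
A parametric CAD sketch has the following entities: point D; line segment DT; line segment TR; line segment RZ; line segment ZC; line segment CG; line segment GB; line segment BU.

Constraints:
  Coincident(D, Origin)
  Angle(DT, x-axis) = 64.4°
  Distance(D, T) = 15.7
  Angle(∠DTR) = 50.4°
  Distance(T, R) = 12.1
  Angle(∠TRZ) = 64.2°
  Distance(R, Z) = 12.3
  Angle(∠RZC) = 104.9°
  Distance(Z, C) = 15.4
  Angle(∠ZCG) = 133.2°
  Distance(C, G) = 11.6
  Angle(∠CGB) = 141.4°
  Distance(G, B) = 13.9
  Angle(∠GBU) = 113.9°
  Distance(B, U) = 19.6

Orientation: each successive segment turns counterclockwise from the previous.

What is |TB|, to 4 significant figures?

20.23

∠ZCG = 133.2° gives CG at 71.70° from the x-axis; with |CG| = 11.6, G = (20.53, 19.28). ∠CGB = 141.4° gives GB at 110.3° from the x-axis; with |GB| = 13.9, B = (15.70, 32.32). Then |TB| = |B − T| = 20.23.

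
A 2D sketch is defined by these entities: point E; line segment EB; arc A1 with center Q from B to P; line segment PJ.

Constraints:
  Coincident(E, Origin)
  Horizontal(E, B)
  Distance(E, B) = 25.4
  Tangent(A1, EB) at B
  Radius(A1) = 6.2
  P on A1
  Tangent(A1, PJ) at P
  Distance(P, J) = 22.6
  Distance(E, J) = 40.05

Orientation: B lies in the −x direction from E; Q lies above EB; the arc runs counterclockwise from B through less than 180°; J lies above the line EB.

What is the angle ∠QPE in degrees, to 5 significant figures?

137.87°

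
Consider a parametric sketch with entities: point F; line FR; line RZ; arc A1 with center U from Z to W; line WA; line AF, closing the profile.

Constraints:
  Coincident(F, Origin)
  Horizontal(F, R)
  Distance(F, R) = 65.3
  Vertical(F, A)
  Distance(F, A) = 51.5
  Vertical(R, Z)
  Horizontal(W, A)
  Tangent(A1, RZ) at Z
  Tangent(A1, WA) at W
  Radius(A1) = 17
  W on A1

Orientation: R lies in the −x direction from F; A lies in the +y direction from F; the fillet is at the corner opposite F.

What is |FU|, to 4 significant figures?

59.36

F is at the origin; F and R share the same y with |FR| = 65.3 and R on the −x side, so R = (-65.30, 0.000). FA is vertical with |FA| = 51.5 and A on the +y side, so A = (0.000, 51.50). The virtual corner opposite F is at (-65.30, 51.50). Tangency of A1 to RZ means the radius UZ is perpendicular to RZ and tangency of A1 to WA means the radius UW is perpendicular to WA, with radius 17.0, so the center U sits 17.0 in from both sides at U = (-48.30, 34.50). Then |FU| = |U − F| = 59.36.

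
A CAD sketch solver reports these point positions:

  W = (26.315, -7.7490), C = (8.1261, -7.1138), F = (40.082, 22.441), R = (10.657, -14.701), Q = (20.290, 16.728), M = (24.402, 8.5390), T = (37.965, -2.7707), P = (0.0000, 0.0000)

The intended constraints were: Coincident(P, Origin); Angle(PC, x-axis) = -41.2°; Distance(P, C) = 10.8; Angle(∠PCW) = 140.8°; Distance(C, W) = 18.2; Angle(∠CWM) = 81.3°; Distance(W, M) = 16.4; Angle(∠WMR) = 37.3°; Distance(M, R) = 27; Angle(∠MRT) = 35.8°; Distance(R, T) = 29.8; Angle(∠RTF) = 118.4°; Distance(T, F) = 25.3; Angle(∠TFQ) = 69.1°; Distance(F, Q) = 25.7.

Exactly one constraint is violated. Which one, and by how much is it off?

Distance(F, Q) = 25.7 — off by 5.10.

P = (0.00, 0.00) ✓; PC at -41.20° ✓; |PC| = 10.80 ✓; ∠PCW = 140.8° ✓; |CW| = 18.20 ✓; ∠CWM = 81.30° ✓; |WM| = 16.40 ✓; ∠WMR = 37.30° ✓; |MR| = 27.00 ✓; ∠MRT = 35.80° ✓; |RT| = 29.80 ✓; ∠RTF = 118.4° ✓; |TF| = 25.30 ✓; ∠TFQ = 69.10° ✓; |FQ| = 20.60 ✗.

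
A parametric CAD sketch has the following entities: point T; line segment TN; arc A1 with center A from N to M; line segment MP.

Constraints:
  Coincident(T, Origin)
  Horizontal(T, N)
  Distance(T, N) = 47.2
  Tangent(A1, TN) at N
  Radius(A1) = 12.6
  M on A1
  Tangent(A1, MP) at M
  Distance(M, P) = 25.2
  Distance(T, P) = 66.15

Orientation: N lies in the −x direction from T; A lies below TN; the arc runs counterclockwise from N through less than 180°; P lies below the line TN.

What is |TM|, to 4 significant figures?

61.45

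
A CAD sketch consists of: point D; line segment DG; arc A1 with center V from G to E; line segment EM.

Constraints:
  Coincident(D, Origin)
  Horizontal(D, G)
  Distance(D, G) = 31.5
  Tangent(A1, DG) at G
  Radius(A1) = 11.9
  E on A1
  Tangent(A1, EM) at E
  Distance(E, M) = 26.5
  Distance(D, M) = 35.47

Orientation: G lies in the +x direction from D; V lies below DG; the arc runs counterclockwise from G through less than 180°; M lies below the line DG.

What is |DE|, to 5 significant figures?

21.792

Checks: |VE| = 11.90 ✓; ∠(VE, EM) = 90.00° ✓; |EM| = 26.50 ✓; |DM| = 35.47 ✓.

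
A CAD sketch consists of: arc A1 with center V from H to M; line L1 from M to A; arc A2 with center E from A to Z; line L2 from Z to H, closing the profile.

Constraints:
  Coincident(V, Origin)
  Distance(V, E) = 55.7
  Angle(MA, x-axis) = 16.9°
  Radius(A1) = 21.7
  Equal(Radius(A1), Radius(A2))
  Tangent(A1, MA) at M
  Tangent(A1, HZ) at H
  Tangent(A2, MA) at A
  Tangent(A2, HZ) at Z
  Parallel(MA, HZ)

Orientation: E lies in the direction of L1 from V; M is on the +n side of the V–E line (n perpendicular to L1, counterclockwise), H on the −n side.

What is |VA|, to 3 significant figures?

59.8

The slot axis is L1's direction at 16.9°, so u = (cos 16.9°, sin 16.9°) = (0.957, 0.291) and n = (−sin 16.9°, cos 16.9°) = (-0.291, 0.957). V is at the origin and E lies 55.7 along u from V, so E = 55.7·u = (53.3, 16.2). Tangency of A1 to both parallel lines with radius 21.7 puts M and H at V ± 21.7·n: M = (-6.31, 20.8), H = (6.31, -20.8). Equal radii place A and Z the same way about E: A = E + 21.7·n = (47.0, 37.0), Z = E − 21.7·n = (59.6, -4.57). Then |VA| = |A − V| = 59.8.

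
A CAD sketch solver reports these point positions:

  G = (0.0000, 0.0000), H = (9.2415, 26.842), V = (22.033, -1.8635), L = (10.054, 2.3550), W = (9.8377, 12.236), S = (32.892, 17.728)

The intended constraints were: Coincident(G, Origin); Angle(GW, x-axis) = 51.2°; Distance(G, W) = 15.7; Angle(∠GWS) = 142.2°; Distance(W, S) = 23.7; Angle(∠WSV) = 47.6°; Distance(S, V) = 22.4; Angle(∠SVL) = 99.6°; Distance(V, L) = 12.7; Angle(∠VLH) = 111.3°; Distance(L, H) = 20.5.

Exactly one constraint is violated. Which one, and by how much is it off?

Distance(L, H) = 20.5 — off by 4.00.

G = (0.00, 0.00) ✓; GW at 51.20° ✓; |GW| = 15.70 ✓; ∠GWS = 142.2° ✓; |WS| = 23.70 ✓; ∠WSV = 47.60° ✓; |SV| = 22.40 ✓; ∠SVL = 99.60° ✓; |VL| = 12.70 ✓; ∠VLH = 111.3° ✓; |LH| = 24.50 ✗.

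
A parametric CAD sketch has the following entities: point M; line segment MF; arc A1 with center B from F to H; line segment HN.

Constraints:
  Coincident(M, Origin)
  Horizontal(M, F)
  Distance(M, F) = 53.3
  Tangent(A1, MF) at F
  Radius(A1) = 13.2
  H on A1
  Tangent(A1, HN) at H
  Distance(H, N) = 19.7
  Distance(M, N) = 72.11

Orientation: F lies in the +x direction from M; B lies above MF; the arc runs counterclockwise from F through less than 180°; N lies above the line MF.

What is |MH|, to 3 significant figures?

68.1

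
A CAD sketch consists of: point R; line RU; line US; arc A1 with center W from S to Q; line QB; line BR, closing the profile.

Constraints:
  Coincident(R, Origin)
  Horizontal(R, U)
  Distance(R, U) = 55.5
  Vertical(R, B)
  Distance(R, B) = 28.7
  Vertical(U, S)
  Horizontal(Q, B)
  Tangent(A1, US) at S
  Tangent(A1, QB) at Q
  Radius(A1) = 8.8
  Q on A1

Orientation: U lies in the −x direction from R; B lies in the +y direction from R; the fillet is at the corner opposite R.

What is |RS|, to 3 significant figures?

59.0

R is at the origin; RU is horizontal with |RU| = 55.5 and U on the −x side, so U = (-55.5, 0.00). R and B share the same x with |RB| = 28.7 and B on the +y side, so B = (0.00, 28.7). The virtual corner opposite R is at (-55.5, 28.7). A1 meets US tangentially, so WS is at right angles to US and the tangent condition forces WQ to be normal to QB, with radius 8.8, so the center W sits 8.8 in from both sides at W = (-46.7, 19.9). That places the tangent points at S = (-55.5, 19.9) on US and Q = (-46.7, 28.7) on QB. Then |RS| = |S − R| = 59.0.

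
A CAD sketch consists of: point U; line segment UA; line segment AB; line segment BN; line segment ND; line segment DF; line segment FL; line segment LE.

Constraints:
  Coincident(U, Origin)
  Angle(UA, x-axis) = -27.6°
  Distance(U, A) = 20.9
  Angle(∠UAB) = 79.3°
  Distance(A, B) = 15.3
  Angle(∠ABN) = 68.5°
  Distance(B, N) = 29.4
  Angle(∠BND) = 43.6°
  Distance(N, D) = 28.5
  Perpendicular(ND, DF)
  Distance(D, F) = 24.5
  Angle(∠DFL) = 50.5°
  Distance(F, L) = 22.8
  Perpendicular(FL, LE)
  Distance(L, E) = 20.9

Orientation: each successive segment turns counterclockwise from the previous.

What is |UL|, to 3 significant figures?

9.13

U is at the origin; UA runs at -27.6° with length 20.9, so A = (18.5, -9.68). ∠UAB = 79.3° gives AB at 73.1° from the x-axis; with |AB| = 15.3, B = (23.0, 4.96). ∠ABN = 68.5° gives BN at -175° from the x-axis; with |BN| = 29.4, N = (-6.34, 2.60). ∠BND = 43.6° gives ND at -39.0° from the x-axis; with |ND| = 28.5, D = (15.8, -15.3). The perpendicularity gives DF at right angles to ND, so DF runs at 51.0°; with |DF| = 24.5, F = (31.2, 3.70). ∠DFL = 50.5° gives FL at -180° from the x-axis; with |FL| = 22.8, L = (8.43, 3.50). Then |UL| = |L − U| = 9.13.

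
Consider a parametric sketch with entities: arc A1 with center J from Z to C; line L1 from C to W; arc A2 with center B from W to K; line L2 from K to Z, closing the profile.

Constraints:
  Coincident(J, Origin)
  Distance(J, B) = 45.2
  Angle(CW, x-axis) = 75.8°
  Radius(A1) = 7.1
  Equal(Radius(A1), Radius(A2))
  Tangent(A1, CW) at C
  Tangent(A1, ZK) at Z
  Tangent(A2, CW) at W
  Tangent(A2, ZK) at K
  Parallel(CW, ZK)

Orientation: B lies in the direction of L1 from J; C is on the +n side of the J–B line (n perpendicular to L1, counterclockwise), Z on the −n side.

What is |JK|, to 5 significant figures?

45.754

Tangency of A1 to both parallel lines with radius 7.1 puts C and Z at J ± 7.1·n: C = (-6.8831, 1.7417), Z = (6.8831, -1.7417). Equal radii place W and K the same way about B: W = B + 7.1·n = (4.2048, 45.561), K = B − 7.1·n = (17.971, 42.077). Then |JK| = |K − J| = 45.754.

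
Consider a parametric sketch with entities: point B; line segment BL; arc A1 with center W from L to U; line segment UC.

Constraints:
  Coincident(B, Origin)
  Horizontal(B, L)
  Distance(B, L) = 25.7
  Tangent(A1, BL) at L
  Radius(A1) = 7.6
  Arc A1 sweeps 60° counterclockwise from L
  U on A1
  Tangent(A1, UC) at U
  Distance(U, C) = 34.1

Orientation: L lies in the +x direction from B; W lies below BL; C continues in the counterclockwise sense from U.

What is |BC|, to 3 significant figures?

33.4

On A1, L sits at bearing 90° from W; a 60° counterclockwise sweep puts U at bearing 150°, so U = W + 7.6·(cos 150°, sin 150°) = (19.1, -3.80). A1 meets UC tangentially, so WU is at right angles to UC, so UC runs along (−sin 150°, cos 150°); with |UC| = 34.1, C = (2.07, -33.3). Then |BC| = |C − B| = 33.4.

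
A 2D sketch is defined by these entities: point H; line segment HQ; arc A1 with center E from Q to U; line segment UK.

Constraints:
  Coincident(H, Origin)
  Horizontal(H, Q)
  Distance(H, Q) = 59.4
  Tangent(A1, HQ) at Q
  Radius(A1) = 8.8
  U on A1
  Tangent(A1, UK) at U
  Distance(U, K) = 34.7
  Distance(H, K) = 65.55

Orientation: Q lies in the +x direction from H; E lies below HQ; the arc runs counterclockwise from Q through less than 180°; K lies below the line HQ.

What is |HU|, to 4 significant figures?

51.31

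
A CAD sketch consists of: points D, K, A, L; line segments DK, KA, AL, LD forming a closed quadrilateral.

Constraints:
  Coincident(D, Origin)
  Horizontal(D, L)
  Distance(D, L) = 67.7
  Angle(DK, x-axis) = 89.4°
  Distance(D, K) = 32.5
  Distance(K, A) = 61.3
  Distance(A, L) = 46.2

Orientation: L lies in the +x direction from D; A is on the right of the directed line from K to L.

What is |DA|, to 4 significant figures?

35.44

D is at the origin; D and L share the same y with |DL| = 67.7 and L in +x, so L = (67.7, 0). DK runs at 89.4° with |DK| = 32.5, so K = (0.3403, 32.50). A is determined by |KA| = 61.3 and |AL| = 46.2 together: it lies at the intersection of circle(K, 61.3) and circle(L, 46.2). With |KL| = 74.79, the foot of the radical line on KL is 48.25 from K and the perpendicular offset is √(61.3² − 48.25²) = 37.81. Taking the right-of-KL solution: A = (27.36, -22.52).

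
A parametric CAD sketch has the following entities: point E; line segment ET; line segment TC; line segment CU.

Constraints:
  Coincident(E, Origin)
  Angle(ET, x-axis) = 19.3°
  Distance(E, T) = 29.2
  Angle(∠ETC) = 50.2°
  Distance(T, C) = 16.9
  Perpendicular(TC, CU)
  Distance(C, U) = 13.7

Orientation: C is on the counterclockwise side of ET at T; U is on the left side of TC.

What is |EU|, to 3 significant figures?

8.92

∠ETC = 50.2°, so TC runs at 19.3° + (180° − 50.2°) = 149° from the x-axis; with |TC| = 16.9, C = T + 16.9·(cos 149°, sin 149°) = (13.1, 18.3). The perpendicularity gives CU at right angles to TC; with |CU| = 13.7 on the left of TC, U = C + 13.7·(-0.514, -0.858) = (6.02, 6.57). Then |EU| = |U − E| = 8.92.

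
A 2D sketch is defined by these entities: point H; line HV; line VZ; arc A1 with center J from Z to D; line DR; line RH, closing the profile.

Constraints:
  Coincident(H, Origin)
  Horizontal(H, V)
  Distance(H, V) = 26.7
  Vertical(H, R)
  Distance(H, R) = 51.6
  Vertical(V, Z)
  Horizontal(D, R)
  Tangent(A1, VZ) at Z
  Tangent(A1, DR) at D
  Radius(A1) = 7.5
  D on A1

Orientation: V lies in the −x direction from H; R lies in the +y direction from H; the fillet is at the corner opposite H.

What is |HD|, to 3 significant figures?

55.1

H is at the origin; HV is horizontal with |HV| = 26.7 and V on the −x side, so V = (-26.7, 0.00). H and R share the same x with |HR| = 51.6 and R on the +y side, so R = (0.00, 51.6). The virtual corner opposite H is at (-26.7, 51.6). The tangent condition forces JZ to be normal to VZ and since A1 is tangent to DR there, JD ⟂ DR, with radius 7.5, so the center J sits 7.5 in from both sides at J = (-19.2, 44.1). That places the tangent points at Z = (-26.7, 44.1) on VZ and D = (-19.2, 51.6) on DR. Then |HD| = |D − H| = 55.1.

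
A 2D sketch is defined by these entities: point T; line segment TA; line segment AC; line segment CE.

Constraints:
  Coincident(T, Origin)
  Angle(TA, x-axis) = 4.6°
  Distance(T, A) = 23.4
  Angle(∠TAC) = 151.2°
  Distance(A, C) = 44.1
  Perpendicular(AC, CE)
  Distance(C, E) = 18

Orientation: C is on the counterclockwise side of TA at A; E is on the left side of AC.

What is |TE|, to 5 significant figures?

64.955

T is at the origin; TA runs at 4.6° with length 23.4, so A = 23.4·(cos 4.6°, sin 4.6°) = (23.325, 1.8767). ∠TAC = 151.2°, so AC runs at 4.6° + (180° − 151.2°) = 33.400° from the x-axis; with |AC| = 44.1, C = A + 44.1·(cos 33.400°, sin 33.400°) = (60.141, 26.153). AC ⟂ CE; with |CE| = 18.0 on the left of AC, E = C + 18.0·(-0.55048, 0.83485) = (50.233, 41.180). Then |TE| = |E − T| = 64.955.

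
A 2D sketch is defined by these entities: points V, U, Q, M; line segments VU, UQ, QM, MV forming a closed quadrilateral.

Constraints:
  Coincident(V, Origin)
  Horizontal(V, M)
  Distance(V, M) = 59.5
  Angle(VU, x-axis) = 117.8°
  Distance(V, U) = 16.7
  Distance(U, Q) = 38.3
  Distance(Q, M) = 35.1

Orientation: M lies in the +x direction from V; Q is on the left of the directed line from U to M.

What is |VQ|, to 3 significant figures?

35.9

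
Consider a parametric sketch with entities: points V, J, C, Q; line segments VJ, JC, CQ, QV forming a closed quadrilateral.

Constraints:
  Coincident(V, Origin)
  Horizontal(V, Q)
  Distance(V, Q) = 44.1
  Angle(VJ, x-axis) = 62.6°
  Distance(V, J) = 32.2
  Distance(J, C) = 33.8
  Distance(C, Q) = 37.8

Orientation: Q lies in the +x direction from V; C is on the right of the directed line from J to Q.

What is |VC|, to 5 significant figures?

7.7553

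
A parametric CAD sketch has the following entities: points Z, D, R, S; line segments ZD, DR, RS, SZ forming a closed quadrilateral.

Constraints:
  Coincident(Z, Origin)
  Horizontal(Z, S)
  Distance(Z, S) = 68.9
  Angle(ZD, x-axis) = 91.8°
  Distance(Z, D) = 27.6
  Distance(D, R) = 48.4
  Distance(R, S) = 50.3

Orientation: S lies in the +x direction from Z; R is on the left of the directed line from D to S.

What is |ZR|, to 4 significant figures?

62.73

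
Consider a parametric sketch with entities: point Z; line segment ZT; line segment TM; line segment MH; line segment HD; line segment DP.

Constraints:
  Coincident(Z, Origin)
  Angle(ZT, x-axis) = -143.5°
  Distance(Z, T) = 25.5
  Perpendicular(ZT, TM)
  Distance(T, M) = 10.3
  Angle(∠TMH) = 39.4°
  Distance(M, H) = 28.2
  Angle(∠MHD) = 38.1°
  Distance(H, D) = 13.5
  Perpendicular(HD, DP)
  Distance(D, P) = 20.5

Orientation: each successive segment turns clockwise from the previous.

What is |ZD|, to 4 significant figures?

22.48

Z is at the origin; ZT runs at -143.5° with length 25.5, so T = (-20.50, -15.17). ZT is perpendicular to TM, so TM runs at 126.5°; with |TM| = 10.3, M = (-26.63, -6.888). ∠TMH = 39.4° gives MH at -14.10° from the x-axis; with |MH| = 28.2, H = (0.7254, -13.76). ∠MHD = 38.1° gives HD at -156.0° from the x-axis; with |HD| = 13.5, D = (-11.61, -19.25). Then |ZD| = |D − Z| = 22.48.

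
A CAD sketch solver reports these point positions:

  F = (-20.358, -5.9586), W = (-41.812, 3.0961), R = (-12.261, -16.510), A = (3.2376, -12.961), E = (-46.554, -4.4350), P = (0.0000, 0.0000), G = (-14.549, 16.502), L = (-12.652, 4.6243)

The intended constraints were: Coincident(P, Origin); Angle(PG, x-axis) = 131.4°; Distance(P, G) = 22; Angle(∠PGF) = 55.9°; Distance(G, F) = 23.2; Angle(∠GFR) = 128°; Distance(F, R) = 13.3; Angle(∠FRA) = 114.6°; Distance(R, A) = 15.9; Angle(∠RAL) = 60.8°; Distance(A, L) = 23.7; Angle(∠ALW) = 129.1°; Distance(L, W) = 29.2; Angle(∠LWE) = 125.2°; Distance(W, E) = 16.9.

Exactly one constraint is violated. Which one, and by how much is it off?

Distance(W, E) = 16.9 — off by 8.00.

P = (0.00, 0.00) ✓; PG at 131.4° ✓; |PG| = 22.00 ✓; ∠PGF = 55.90° ✓; |GF| = 23.20 ✓; ∠GFR = 128.0° ✓; |FR| = 13.30 ✓; ∠FRA = 114.6° ✓; |RA| = 15.90 ✓; ∠RAL = 60.80° ✓; |AL| = 23.70 ✓; ∠ALW = 129.1° ✓; |LW| = 29.20 ✓; ∠LWE = 125.2° ✓; |WE| = 8.900 ✗.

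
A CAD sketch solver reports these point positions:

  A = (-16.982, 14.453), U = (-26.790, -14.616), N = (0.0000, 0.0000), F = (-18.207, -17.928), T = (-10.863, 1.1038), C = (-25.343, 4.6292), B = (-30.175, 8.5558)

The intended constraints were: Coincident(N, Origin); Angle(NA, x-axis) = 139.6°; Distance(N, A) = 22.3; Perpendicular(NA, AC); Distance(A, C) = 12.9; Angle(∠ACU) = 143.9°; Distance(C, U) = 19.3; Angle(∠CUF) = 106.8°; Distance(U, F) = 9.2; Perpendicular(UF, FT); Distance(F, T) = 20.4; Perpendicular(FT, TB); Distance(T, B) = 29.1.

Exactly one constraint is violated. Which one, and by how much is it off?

Distance(T, B) = 29.1 — off by 8.40.

N = (0.00, 0.00) ✓; NA at 139.6° ✓; |NA| = 22.30 ✓; ∠(NA, AC) = 90.00° ✓; |AC| = 12.90 ✓; ∠ACU = 143.9° ✓; |CU| = 19.30 ✓; ∠CUF = 106.8° ✓; |UF| = 9.200 ✓; ∠(UF, FT) = 90.00° ✓; |FT| = 20.40 ✓; ∠(FT, TB) = 90.00° ✓; |TB| = 20.70 ✗.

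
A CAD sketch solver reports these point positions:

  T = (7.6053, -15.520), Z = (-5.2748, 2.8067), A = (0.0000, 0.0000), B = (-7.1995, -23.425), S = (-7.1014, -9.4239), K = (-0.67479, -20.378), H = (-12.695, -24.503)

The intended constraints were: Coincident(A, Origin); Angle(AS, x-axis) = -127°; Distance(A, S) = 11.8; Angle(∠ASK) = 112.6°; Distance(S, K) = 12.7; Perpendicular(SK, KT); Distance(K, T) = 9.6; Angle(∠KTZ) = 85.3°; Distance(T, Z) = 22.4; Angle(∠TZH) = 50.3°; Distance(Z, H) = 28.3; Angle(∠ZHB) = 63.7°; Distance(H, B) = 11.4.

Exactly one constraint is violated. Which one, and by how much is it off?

Distance(H, B) = 11.4 — off by 5.80.

A = (0.00, 0.00) ✓; AS at -127.0° ✓; |AS| = 11.80 ✓; ∠ASK = 112.6° ✓; |SK| = 12.70 ✓; ∠(SK, KT) = 90.00° ✓; |KT| = 9.600 ✓; ∠KTZ = 85.30° ✓; |TZ| = 22.40 ✓; ∠TZH = 50.30° ✓; |ZH| = 28.30 ✓; ∠ZHB = 63.70° ✓; |HB| = 5.600 ✗.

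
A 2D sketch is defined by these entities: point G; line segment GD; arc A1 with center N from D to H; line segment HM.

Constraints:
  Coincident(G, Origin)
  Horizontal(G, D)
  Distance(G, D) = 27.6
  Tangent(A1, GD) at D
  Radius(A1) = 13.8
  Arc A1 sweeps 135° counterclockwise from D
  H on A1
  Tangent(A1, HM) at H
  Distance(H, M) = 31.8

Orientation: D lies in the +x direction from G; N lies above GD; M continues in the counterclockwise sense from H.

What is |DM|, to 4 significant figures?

47.77

G is at the origin; GD is horizontal with |GD| = 27.6 and D on the +x side, so D = (27.60, 0.000). Tangency of A1 to GD means the radius ND is perpendicular to GD, so N = D + (0, 13.8) = (27.60, 13.80). On A1, D sits at bearing -90° from N; a 135° counterclockwise sweep puts H at bearing 45°, so H = N + 13.8·(cos 45°, sin 45°) = (37.36, 23.56). Since A1 is tangent to HM there, NH ⟂ HM, so HM runs along (−sin 45°, cos 45°); with |HM| = 31.8, M = (14.87, 46.04). Then |DM| = |M − D| = 47.77.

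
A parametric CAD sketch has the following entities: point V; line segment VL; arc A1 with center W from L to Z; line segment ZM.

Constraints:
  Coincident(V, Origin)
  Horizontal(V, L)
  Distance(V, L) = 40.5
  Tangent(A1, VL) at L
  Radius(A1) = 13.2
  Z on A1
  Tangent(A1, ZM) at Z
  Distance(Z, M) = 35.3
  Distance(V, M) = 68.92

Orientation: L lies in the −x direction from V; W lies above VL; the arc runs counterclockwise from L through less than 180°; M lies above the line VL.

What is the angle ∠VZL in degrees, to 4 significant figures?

85.34°

V is at the origin; V and L share the same y with |VL| = 40.5 and L on the −x side, so L = (-40.50, 0.000). Since A1 is tangent to VL there, WL ⟂ VL, so W = L + (0, 13.2) = (-40.50, 13.20). Since WZ ⟂ ZM (tangency), |WM| = √(13.2² + 35.3²) = 37.69 regardless of where Z sits on A1. So M lies on both circle(V, 68.92) and circle(W, 37.69); the above-VL intersection is M = (-47.11, 50.30). Z is the foot of the tangent from M: Z = (-29.14, 19.92).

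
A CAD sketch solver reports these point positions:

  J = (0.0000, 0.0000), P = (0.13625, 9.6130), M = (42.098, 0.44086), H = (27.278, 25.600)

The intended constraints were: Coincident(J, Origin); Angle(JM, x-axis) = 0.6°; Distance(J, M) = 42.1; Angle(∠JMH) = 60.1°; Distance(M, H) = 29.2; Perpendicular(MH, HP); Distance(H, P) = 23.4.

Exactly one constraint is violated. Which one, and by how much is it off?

Distance(H, P) = 23.4 — off by 8.10.

J = (0.00, 0.00) ✓; JM at 0.6000° ✓; |JM| = 42.10 ✓; ∠JMH = 60.10° ✓; |MH| = 29.20 ✓; ∠(MH, HP) = 90.00° ✓; |HP| = 31.50 ✗.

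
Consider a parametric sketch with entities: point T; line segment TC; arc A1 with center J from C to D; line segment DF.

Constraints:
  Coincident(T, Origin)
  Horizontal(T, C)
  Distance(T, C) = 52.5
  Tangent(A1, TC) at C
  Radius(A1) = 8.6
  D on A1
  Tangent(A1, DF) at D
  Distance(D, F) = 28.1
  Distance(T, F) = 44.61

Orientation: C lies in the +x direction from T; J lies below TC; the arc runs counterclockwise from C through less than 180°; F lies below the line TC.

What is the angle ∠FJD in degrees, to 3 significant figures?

73.0°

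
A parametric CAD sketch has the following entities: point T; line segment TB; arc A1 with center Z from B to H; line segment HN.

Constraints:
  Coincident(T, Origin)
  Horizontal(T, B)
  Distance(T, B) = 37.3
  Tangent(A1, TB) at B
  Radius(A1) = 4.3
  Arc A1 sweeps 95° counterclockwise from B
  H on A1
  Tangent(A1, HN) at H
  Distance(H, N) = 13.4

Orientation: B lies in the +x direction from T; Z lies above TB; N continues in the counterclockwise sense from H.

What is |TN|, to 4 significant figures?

44.25

On A1, B sits at bearing -90° from Z; a 95° counterclockwise sweep puts H at bearing 5°, so H = Z + 4.3·(cos 5°, sin 5°) = (41.58, 4.675). The tangent condition forces ZH to be normal to HN, so HN runs along (−sin 5°, cos 5°); with |HN| = 13.4, N = (40.42, 18.02). Then |TN| = |N − T| = 44.25.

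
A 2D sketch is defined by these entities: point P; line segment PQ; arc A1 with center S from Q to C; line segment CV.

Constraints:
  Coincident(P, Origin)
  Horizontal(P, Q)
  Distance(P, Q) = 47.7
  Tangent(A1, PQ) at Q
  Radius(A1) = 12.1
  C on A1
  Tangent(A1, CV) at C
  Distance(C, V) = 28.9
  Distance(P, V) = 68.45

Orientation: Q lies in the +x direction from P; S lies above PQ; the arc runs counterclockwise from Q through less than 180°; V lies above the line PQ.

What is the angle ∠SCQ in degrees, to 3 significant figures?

38.8°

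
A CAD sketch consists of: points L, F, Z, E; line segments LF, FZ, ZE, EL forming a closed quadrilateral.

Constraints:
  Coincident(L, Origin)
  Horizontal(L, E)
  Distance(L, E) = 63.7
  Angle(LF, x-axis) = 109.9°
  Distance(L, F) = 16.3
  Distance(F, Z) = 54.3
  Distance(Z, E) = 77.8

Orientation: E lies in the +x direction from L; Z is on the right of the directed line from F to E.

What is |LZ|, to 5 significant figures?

39.111

Checks: |FZ| = 54.30 ✓; |ZE| = 77.80 ✓.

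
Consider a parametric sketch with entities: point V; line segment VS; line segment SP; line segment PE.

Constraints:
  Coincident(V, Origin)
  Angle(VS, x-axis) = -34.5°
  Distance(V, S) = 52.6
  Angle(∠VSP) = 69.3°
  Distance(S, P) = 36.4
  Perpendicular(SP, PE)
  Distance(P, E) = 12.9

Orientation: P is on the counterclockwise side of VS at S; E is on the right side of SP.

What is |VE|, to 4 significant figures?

64.61

∠VSP = 69.3°, so SP runs at -34.5° + (180° − 69.3°) = 76.20° from the x-axis; with |SP| = 36.4, P = S + 36.4·(cos 76.20°, sin 76.20°) = (52.03, 5.556). SP ⟂ PE; with |PE| = 12.9 on the right of SP, E = P + 12.9·(0.9711, -0.2385) = (64.56, 2.479). Then |VE| = |E − V| = 64.61.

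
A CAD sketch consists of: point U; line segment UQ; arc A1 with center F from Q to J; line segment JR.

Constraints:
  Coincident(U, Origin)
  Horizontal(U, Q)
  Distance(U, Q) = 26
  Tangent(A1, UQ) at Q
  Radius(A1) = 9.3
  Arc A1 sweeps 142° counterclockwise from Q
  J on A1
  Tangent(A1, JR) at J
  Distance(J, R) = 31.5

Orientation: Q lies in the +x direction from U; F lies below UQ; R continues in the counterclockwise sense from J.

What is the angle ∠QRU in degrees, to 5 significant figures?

23.453°

U is at the origin; U and Q share the same y with |UQ| = 26.0 and Q on the +x side, so Q = (26.000, 0.0000). The tangent condition forces FQ to be normal to UQ, so F = Q + (0, -9.3) = (26.000, -9.3000). On A1, Q sits at bearing 90° from F; a 142° counterclockwise sweep puts J at bearing 232°, so J = F + 9.3·(cos 232°, sin 232°) = (20.274, -16.629). The tangent condition forces FJ to be normal to JR, so JR runs along (−sin 232°, cos 232°); with |JR| = 31.5, R = (45.097, -36.022). Then cos ∠QRU = RQ·RU / (|RQ||RU|), giving 23.453°.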